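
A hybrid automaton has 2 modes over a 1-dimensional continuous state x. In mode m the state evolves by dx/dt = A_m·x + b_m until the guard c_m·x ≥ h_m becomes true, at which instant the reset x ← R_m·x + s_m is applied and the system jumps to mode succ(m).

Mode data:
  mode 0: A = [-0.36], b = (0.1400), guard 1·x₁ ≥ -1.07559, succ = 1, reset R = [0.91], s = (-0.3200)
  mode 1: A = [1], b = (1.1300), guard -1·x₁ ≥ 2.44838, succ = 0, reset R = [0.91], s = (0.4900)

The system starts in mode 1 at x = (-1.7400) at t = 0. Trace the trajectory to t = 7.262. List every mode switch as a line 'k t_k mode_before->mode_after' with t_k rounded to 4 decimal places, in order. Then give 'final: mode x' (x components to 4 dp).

Mode 1: guard c·x = 2.4484 hit at Δt = 0.7707 (t = 0.7707), x⁻ = (-2.4484) → reset → x⁺ = (-1.7380), jump to mode 0
Mode 0: guard c·x = -1.0756 hit at Δt = 1.0366 (t = 1.8073), x⁻ = (-1.0756) → reset → x⁺ = (-1.2988), jump to mode 1
Mode 1: guard c·x = 2.4484 hit at Δt = 2.0555 (t = 3.8628), x⁻ = (-2.4484) → reset → x⁺ = (-1.7380), jump to mode 0
Mode 0: guard c·x = -1.0756 hit at Δt = 1.0366 (t = 4.8994), x⁻ = (-1.0756) → reset → x⁺ = (-1.2988), jump to mode 1
Mode 1: guard c·x = 2.4484 hit at Δt = 2.0555 (t = 6.9549), x⁻ = (-2.4484) → reset → x⁺ = (-1.7380), jump to mode 0
Mode 0: flow for 0.3071 to horizon, guard not reached → x = (-1.5154)

1 0.7707 1->0
2 1.8073 0->1
3 3.8628 1->0
4 4.8994 0->1
5 6.9549 1->0
final: 0 -1.5154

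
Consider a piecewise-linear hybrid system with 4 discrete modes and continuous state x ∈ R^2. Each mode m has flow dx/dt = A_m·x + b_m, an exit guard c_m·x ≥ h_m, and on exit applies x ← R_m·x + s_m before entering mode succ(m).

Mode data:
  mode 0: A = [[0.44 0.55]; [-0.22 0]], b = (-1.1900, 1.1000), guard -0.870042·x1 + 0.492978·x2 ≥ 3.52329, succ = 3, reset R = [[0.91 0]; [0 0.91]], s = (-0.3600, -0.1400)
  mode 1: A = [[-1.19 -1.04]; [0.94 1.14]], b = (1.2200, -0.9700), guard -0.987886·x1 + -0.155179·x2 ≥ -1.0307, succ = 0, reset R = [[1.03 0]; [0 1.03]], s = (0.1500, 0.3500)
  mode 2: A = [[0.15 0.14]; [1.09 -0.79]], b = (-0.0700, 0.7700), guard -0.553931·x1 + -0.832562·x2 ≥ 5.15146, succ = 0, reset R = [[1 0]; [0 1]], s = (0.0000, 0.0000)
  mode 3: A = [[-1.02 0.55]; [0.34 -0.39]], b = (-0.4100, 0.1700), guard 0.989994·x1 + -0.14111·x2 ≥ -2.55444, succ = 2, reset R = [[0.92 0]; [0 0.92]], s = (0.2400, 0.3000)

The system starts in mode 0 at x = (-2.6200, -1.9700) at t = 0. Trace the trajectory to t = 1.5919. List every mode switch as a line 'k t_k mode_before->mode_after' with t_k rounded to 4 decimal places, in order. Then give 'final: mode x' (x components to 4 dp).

Mode 0: guard c·x = 3.5233 hit at Δt = 0.5477 (t = 0.5477), x⁻ = (-4.5796, -0.9354) → reset → x⁺ = (-4.5274, -0.9912), jump to mode 3
Mode 3: guard c·x = -2.5544 hit at Δt = 0.6937 (t = 1.2414), x⁻ = (-2.7764, -1.3760) → reset → x⁺ = (-2.3143, -0.9659), jump to mode 2
Mode 2: flow for 0.3505 to horizon, guard not reached → x = (-2.5216, -1.3043)

1 0.5477 0->3
2 1.2414 3->2
final: 2 -2.5216 -1.3043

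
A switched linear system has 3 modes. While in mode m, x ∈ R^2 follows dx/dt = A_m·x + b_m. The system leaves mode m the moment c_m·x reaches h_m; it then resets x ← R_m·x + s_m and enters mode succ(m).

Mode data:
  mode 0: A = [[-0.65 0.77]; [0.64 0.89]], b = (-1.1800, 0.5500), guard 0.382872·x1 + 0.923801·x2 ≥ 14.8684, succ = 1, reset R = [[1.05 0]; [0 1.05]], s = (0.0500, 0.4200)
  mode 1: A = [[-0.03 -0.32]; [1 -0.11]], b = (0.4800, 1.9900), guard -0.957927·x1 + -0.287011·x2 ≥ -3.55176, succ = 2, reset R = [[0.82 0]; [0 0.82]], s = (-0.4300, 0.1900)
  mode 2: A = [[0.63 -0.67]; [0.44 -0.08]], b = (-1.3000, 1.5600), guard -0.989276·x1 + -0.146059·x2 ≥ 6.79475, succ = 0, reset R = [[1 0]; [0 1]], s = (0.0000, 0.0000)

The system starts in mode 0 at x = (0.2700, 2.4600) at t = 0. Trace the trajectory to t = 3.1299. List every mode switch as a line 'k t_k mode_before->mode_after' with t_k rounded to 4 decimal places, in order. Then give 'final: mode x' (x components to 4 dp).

Mode 0: guard c·x = 14.8684 hit at Δt = 1.5368 (t = 1.5368), x⁻ = (4.6678, 14.1602) → reset → x⁺ = (4.9512, 15.2882), jump to mode 1
Mode 1: guard c·x = -3.5518 hit at Δt = 1.2865 (t = 2.8233), x⁻ = (-1.5826, 17.6571) → reset → x⁺ = (-1.7277, 14.6688), jump to mode 2
Mode 2: flow for 0.3066 to horizon, guard not reached → x = (-5.8281, 14.2893)

1 1.5368 0->1
2 2.8233 1->2
final: 2 -5.8281 14.2893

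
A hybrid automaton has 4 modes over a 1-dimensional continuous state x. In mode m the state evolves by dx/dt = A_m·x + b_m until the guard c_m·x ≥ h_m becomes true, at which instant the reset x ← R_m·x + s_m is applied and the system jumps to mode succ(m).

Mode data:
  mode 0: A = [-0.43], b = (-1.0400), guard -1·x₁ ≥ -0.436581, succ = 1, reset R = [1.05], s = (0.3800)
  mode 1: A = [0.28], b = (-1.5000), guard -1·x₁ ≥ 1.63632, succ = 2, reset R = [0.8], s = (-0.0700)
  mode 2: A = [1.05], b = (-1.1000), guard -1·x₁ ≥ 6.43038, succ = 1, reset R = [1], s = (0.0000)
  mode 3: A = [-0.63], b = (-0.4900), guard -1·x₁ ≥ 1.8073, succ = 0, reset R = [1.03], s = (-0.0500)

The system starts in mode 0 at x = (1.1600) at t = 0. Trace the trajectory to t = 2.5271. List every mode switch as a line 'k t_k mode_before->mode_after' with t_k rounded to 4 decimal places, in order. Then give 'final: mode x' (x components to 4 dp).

Mode 0: guard c·x = -0.4366 hit at Δt = 0.5252 (t = 0.5252), x⁻ = (0.4366) → reset → x⁺ = (0.8384), jump to mode 1
Mode 1: guard c·x = 1.6363 hit at Δt = 1.5598 (t = 2.0850), x⁻ = (-1.6363) → reset → x⁺ = (-1.3791), jump to mode 2
Mode 2: flow for 0.4421 to horizon, guard not reached → x = (-2.8126)

1 0.5252 0->1
2 2.0850 1->2
final: 2 -2.8126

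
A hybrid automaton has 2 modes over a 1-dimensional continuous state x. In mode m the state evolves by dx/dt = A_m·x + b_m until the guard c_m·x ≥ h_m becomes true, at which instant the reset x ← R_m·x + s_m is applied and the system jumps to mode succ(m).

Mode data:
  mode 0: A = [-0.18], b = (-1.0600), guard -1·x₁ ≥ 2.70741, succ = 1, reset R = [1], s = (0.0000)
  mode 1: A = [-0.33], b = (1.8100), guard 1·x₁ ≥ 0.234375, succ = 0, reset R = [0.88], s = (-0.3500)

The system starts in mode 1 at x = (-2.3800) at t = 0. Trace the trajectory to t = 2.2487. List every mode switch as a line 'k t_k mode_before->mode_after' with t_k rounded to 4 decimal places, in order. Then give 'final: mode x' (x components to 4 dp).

Mode 1: guard c·x = 0.2344 hit at Δt = 1.2245 (t = 1.2245), x⁻ = (0.2344) → reset → x⁺ = (-0.1438), jump to mode 0
Mode 0: flow for 1.0242 to horizon, guard not reached → x = (-1.1110)

1 1.2245 1->0
final: 0 -1.1110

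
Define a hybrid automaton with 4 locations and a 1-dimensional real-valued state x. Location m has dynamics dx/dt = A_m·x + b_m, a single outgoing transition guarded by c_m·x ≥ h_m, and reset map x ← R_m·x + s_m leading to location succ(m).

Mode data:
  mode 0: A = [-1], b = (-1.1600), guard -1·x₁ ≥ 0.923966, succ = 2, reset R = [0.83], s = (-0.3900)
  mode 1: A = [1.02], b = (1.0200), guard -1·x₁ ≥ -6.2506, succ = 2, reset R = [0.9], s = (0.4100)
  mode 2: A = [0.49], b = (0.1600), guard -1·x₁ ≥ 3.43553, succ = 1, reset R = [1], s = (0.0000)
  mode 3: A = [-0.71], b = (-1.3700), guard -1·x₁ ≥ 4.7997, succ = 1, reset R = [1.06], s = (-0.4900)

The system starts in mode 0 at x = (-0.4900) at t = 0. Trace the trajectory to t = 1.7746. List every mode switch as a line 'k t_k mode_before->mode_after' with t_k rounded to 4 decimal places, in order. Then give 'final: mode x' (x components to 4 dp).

Mode 0: guard c·x = 0.9240 hit at Δt = 1.0433 (t = 1.0433), x⁻ = (-0.9240) → reset → x⁺ = (-1.1569), jump to mode 2
Mode 2: flow for 0.7313 to horizon, guard not reached → x = (-1.5147)

1 1.0433 0->2
final: 2 -1.5147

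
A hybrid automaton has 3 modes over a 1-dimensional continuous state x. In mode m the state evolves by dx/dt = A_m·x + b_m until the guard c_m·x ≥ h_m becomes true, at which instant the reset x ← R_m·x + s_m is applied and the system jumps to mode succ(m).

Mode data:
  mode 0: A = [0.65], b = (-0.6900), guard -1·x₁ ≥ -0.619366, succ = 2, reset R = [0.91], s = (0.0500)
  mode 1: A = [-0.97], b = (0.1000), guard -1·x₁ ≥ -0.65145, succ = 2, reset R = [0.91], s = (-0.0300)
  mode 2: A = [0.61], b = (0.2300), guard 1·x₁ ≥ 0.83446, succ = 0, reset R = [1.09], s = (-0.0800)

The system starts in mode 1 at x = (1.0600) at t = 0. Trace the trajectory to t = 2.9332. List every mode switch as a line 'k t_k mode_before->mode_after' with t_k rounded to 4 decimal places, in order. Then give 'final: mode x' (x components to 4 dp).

Mode 1: guard c·x = -0.6514 hit at Δt = 0.5740 (t = 0.5740), x⁻ = (0.6514) → reset → x⁺ = (0.5628), jump to mode 2
Mode 2: guard c·x = 0.8345 hit at Δt = 0.4162 (t = 0.9902), x⁻ = (0.8345) → reset → x⁺ = (0.8296), jump to mode 0
Mode 0: guard c·x = -0.6194 hit at Δt = 0.9924 (t = 1.9826), x⁻ = (0.6194) → reset → x⁺ = (0.6136), jump to mode 2
Mode 2: guard c·x = 0.8345 hit at Δt = 0.3299 (t = 2.3125), x⁻ = (0.8345) → reset → x⁺ = (0.8296), jump to mode 0
Mode 0: flow for 0.6207 to horizon, guard not reached → x = (0.7143)

1 0.5740 1->2
2 0.9902 2->0
3 1.9826 0->2
4 2.3125 2->0
final: 0 0.7143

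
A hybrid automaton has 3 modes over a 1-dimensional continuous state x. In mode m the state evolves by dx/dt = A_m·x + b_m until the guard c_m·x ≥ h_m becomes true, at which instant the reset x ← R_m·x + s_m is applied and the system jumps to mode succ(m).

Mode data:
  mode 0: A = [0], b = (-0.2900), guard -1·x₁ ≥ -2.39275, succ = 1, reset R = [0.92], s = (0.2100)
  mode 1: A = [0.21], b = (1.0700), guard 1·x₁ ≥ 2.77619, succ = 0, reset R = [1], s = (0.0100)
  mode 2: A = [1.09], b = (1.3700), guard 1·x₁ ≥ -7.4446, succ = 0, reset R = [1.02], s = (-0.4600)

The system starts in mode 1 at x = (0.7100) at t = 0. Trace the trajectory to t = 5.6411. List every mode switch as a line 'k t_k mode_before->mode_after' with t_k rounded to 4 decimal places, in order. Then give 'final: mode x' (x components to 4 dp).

1 1.4499 1->0
2 2.8066 0->1
3 3.0326 1->0
4 4.3893 0->1
5 4.6153 1->0
final: 0 2.4887

Mode 1: guard c·x = 2.7762 hit at Δt = 1.4499 (t = 1.4499), x⁻ = (2.7762) → reset → x⁺ = (2.7862), jump to mode 0
Mode 0: guard c·x = -2.3927 hit at Δt = 1.3567 (t = 2.8066), x⁻ = (2.3927) → reset → x⁺ = (2.4113), jump to mode 1
Mode 1: guard c·x = 2.7762 hit at Δt = 0.2260 (t = 3.0326), x⁻ = (2.7762) → reset → x⁺ = (2.7862), jump to mode 0
Mode 0: guard c·x = -2.3927 hit at Δt = 1.3567 (t = 4.3893), x⁻ = (2.3927) → reset → x⁺ = (2.4113), jump to mode 1
Mode 1: guard c·x = 2.7762 hit at Δt = 0.2260 (t = 4.6153), x⁻ = (2.7762) → reset → x⁺ = (2.7862), jump to mode 0
Mode 0: flow for 1.0258 to horizon, guard not reached → x = (2.4887)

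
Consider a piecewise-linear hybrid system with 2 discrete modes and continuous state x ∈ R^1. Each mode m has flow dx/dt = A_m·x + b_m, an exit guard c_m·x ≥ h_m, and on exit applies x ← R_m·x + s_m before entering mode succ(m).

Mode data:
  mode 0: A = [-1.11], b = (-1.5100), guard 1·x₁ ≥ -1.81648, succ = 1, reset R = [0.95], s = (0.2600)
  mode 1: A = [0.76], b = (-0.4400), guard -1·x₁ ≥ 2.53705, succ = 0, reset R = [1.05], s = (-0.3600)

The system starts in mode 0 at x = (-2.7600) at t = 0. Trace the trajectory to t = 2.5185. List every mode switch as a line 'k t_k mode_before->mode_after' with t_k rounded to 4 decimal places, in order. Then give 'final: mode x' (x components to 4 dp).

1 1.0101 0->1
2 1.5645 1->0
final: 0 -1.9373

Mode 0: guard c·x = -1.8165 hit at Δt = 1.0101 (t = 1.0101), x⁻ = (-1.8165) → reset → x⁺ = (-1.4657), jump to mode 1
Mode 1: guard c·x = 2.5370 hit at Δt = 0.5544 (t = 1.5645), x⁻ = (-2.5370) → reset → x⁺ = (-3.0239), jump to mode 0
Mode 0: flow for 0.9540 to horizon, guard not reached → x = (-1.9373)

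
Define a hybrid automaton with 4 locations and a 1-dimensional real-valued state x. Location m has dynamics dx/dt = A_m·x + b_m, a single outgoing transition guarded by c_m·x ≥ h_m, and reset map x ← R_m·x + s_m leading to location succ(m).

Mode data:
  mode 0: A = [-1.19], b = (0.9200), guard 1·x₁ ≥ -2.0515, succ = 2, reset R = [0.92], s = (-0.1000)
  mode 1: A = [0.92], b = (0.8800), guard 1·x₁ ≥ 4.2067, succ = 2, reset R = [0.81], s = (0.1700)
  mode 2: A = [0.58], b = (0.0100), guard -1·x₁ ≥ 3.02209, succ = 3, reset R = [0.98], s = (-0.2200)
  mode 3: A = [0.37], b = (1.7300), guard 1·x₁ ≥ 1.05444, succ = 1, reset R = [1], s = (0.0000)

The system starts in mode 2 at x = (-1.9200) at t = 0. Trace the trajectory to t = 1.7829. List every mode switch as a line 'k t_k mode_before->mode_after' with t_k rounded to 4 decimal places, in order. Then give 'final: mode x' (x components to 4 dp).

1 0.7878 2->3
final: 3 -2.5166

Mode 2: guard c·x = 3.0221 hit at Δt = 0.7878 (t = 0.7878), x⁻ = (-3.0221) → reset → x⁺ = (-3.1816), jump to mode 3
Mode 3: flow for 0.9951 to horizon, guard not reached → x = (-2.5166)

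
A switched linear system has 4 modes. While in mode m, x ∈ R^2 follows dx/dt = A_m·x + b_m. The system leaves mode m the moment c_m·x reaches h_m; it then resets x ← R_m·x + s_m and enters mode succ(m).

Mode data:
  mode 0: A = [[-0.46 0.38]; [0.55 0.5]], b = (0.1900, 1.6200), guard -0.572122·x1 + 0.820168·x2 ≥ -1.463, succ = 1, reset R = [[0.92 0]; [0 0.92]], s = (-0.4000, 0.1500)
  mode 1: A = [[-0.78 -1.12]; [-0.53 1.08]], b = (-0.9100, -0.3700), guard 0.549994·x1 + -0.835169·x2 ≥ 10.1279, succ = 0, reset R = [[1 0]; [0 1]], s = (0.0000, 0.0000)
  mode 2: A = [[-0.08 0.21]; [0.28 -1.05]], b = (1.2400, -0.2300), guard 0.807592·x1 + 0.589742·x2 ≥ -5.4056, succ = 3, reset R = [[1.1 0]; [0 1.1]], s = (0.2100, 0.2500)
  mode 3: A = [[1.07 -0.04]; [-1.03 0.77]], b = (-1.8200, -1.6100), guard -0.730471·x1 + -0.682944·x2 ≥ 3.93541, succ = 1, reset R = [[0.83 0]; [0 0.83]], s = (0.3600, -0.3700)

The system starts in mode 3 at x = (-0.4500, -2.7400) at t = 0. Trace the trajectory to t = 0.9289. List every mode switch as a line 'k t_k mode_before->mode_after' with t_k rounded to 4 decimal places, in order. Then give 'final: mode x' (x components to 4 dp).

1 0.4132 3->1
final: 1 1.4526 -6.8344

Mode 3: guard c·x = 3.9354 hit at Δt = 0.4132 (t = 0.4132), x⁻ = (-1.5760, -4.0767) → reset → x⁺ = (-0.9481, -3.7537), jump to mode 1
Mode 1: flow for 0.5157 to horizon, guard not reached → x = (1.4526, -6.8344)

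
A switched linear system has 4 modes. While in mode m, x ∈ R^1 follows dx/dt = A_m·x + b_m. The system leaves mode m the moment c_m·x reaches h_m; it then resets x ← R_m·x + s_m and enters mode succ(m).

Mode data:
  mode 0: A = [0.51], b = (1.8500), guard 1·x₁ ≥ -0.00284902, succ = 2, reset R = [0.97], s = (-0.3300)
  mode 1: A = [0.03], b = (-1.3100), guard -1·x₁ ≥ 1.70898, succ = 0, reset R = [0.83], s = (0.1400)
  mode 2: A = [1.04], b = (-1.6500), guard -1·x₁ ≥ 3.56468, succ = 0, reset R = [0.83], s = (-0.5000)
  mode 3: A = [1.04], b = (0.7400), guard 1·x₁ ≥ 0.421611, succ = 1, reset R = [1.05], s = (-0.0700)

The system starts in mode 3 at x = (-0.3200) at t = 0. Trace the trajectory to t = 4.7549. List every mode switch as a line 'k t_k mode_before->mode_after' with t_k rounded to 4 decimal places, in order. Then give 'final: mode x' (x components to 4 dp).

Mode 3: guard c·x = 0.4216 hit at Δt = 1.0218 (t = 1.0218), x⁻ = (0.4216) → reset → x⁺ = (0.3727), jump to mode 1
Mode 1: guard c·x = 1.7090 hit at Δt = 1.5654 (t = 2.5872), x⁻ = (-1.7090) → reset → x⁺ = (-1.2785), jump to mode 0
Mode 0: guard c·x = -0.0028 hit at Δt = 0.8505 (t = 3.4377), x⁻ = (-0.0028) → reset → x⁺ = (-0.3328), jump to mode 2
Mode 2: guard c·x = 3.5647 hit at Δt = 0.9493 (t = 4.3870), x⁻ = (-3.5647) → reset → x⁺ = (-3.4587), jump to mode 0
Mode 0: flow for 0.3679 to horizon, guard not reached → x = (-3.4239)

1 1.0218 3->1
2 2.5872 1->0
3 3.4377 0->2
4 4.3870 2->0
final: 0 -3.4239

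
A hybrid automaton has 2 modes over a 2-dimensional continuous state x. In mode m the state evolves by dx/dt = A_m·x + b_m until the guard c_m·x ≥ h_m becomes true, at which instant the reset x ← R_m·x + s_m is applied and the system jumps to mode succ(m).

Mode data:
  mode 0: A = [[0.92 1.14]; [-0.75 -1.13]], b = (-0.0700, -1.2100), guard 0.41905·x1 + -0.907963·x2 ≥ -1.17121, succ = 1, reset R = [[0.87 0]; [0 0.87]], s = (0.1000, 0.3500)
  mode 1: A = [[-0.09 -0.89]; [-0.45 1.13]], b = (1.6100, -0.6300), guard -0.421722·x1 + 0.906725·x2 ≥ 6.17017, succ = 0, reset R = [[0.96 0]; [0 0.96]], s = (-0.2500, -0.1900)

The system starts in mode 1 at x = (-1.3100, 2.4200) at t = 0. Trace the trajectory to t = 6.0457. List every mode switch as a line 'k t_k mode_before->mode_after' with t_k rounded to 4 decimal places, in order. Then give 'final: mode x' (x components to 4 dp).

Mode 1: guard c·x = 6.1702 hit at Δt = 0.7300 (t = 0.7300), x⁻ = (-2.4807, 5.6511) → reset → x⁺ = (-2.6315, 5.2351), jump to mode 0
Mode 0: guard c·x = -1.1712 hit at Δt = 1.1015 (t = 1.8315), x⁻ = (-0.1971, 1.1990) → reset → x⁺ = (-0.0714, 1.3931), jump to mode 1
Mode 1: guard c·x = 6.1702 hit at Δt = 1.5940 (t = 3.4255), x⁻ = (-1.6751, 6.0258) → reset → x⁺ = (-1.8581, 5.5948), jump to mode 0
Mode 0: guard c·x = -1.1712 hit at Δt = 0.7778 (t = 4.2033), x⁻ = (0.9824, 1.7434) → reset → x⁺ = (0.9547, 1.8667), jump to mode 1
Mode 1: guard c·x = 6.1702 hit at Δt = 1.4368 (t = 5.6402), x⁻ = (-1.1320, 6.2784) → reset → x⁺ = (-1.3367, 5.8373), jump to mode 0
Mode 0: flow for 0.4055 to horizon, guard not reached → x = (0.6188, 3.3588)

1 0.7300 1->0
2 1.8315 0->1
3 3.4255 1->0
4 4.2033 0->1
5 5.6402 1->0
final: 0 0.6188 3.3588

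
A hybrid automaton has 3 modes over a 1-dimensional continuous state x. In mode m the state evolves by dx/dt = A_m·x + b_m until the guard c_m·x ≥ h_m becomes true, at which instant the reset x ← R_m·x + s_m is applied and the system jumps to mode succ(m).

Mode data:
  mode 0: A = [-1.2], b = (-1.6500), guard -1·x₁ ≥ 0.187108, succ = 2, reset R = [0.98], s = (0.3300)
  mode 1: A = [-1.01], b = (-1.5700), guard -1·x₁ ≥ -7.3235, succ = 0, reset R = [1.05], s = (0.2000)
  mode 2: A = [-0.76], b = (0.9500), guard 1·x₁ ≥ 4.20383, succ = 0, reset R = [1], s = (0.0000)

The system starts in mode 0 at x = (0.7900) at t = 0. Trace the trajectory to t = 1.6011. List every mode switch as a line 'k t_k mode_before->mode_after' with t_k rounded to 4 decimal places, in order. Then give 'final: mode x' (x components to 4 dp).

Mode 0: guard c·x = 0.1871 hit at Δt = 0.5002 (t = 0.5002), x⁻ = (-0.1871) → reset → x⁺ = (0.1466), jump to mode 2
Mode 2: flow for 1.1009 to horizon, guard not reached → x = (0.7721)

1 0.5002 0->2
final: 2 0.7721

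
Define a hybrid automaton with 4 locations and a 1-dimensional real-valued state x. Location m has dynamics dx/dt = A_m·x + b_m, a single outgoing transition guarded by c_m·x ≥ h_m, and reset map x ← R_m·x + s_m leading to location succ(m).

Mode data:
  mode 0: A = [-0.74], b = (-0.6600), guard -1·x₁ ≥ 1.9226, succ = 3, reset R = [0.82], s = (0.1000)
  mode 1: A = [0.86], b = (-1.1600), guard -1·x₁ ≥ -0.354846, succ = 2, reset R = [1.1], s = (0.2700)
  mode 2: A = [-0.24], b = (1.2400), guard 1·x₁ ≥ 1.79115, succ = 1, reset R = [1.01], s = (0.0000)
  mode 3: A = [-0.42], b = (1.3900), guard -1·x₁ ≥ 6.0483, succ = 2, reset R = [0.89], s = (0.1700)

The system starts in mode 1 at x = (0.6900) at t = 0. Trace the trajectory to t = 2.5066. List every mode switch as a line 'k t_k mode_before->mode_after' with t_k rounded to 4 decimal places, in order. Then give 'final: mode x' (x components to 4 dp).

Mode 1: guard c·x = -0.3548 hit at Δt = 0.4782 (t = 0.4782), x⁻ = (0.3548) → reset → x⁺ = (0.6603), jump to mode 2
Mode 2: guard c·x = 1.7912 hit at Δt = 1.2039 (t = 1.6821), x⁻ = (1.7912) → reset → x⁺ = (1.8091), jump to mode 1
Mode 1: flow for 0.8245 to horizon, guard not reached → x = (2.2841)

1 0.4782 1->2
2 1.6821 2->1
final: 1 2.2841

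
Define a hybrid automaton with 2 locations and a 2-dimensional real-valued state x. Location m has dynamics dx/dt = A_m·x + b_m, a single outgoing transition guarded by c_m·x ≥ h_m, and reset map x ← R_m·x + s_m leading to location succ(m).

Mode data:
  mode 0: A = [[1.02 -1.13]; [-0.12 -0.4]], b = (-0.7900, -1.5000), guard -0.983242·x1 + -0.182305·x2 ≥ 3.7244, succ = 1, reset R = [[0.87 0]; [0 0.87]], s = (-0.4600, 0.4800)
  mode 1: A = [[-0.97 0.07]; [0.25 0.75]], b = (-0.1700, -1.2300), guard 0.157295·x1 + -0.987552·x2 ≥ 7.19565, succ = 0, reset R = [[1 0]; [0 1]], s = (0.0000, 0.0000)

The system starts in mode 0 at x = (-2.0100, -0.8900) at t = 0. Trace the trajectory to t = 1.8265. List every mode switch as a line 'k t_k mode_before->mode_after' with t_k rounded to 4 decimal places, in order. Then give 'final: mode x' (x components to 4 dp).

Mode 0: guard c·x = 3.7244 hit at Δt = 0.6746 (t = 0.6746), x⁻ = (-3.5336, -1.3713) → reset → x⁺ = (-3.5343, -0.7130), jump to mode 1
Mode 1: flow for 1.1519 to horizon, guard not reached → x = (-1.4206, -5.0431)

1 0.6746 0->1
final: 1 -1.4206 -5.0431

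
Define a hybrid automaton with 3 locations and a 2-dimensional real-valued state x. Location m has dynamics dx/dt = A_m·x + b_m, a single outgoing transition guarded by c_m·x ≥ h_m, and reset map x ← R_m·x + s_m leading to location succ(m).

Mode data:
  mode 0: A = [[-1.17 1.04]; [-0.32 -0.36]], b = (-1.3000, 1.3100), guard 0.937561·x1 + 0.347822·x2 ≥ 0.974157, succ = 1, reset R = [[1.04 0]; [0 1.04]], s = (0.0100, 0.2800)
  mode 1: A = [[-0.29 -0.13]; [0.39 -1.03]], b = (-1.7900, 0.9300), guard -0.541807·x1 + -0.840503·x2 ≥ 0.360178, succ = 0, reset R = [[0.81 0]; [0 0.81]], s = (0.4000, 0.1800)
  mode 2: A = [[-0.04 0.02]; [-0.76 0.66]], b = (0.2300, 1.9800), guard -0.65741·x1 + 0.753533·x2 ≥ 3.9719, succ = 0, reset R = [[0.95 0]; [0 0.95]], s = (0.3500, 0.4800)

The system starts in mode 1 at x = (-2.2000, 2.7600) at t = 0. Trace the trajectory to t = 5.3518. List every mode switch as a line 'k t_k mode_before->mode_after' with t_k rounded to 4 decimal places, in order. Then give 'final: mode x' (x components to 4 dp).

Mode 1: guard c·x = 0.3602 hit at Δt = 0.5793 (t = 0.5793), x⁻ = (-2.9565, 1.4773) → reset → x⁺ = (-1.9948, 1.3766), jump to mode 0
Mode 0: guard c·x = 0.9742 hit at Δt = 1.2533 (t = 1.8326), x⁻ = (0.1396, 2.4244) → reset → x⁺ = (0.1552, 2.8014), jump to mode 1
Mode 1: guard c·x = 0.3602 hit at Δt = 1.3708 (t = 3.2034), x⁻ = (-2.1730, 0.9723) → reset → x⁺ = (-1.3602, 0.9675), jump to mode 0
Mode 0: guard c·x = 0.9742 hit at Δt = 1.4705 (t = 4.6740), x⁻ = (0.2139, 2.2243) → reset → x⁺ = (0.2324, 2.5932), jump to mode 1
Mode 1: flow for 0.6778 to horizon, guard not reached → x = (-1.0767, 1.6438)

1 0.5793 1->0
2 1.8326 0->1
3 3.2034 1->0
4 4.6740 0->1
final: 1 -1.0767 1.6438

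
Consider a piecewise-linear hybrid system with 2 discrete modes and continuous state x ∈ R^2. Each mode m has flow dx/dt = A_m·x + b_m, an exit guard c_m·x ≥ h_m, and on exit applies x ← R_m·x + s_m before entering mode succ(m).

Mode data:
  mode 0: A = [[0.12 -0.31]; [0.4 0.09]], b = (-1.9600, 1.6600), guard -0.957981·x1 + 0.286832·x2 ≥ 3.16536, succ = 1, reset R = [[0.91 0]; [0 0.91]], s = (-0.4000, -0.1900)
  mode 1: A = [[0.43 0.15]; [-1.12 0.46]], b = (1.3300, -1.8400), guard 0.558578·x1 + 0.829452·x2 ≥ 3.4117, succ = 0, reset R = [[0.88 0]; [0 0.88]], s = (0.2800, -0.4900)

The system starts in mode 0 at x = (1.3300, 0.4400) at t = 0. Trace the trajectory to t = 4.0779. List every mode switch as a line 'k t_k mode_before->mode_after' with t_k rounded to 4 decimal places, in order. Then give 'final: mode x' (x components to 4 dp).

Mode 0: guard c·x = 3.1654 hit at Δt = 1.4671 (t = 1.4671), x⁻ = (-2.4432, 2.8757) → reset → x⁺ = (-2.6233, 2.4269), jump to mode 1
Mode 1: guard c·x = 3.4117 hit at Δt = 1.1715 (t = 2.6386), x⁻ = (-1.4800, 5.1099) → reset → x⁺ = (-1.0224, 4.0067), jump to mode 0
Mode 0: guard c·x = 3.1654 hit at Δt = 0.2791 (t = 2.9177), x⁻ = (-1.9842, 4.4086) → reset → x⁺ = (-2.2056, 3.8218), jump to mode 1
Mode 1: guard c·x = 3.4117 hit at Δt = 0.5646 (t = 3.4823), x⁻ = (-1.5339, 5.1462) → reset → x⁺ = (-1.0698, 4.0386), jump to mode 0
Mode 0: guard c·x = 3.1654 hit at Δt = 0.2639 (t = 3.7462), x⁻ = (-1.9818, 4.4168) → reset → x⁺ = (-2.2034, 3.8293), jump to mode 1
Mode 1: flow for 0.3317 to horizon, guard not reached → x = (-1.8416, 4.6177)

1 1.4671 0->1
2 2.6386 1->0
3 2.9177 0->1
4 3.4823 1->0
5 3.7462 0->1
final: 1 -1.8416 4.6177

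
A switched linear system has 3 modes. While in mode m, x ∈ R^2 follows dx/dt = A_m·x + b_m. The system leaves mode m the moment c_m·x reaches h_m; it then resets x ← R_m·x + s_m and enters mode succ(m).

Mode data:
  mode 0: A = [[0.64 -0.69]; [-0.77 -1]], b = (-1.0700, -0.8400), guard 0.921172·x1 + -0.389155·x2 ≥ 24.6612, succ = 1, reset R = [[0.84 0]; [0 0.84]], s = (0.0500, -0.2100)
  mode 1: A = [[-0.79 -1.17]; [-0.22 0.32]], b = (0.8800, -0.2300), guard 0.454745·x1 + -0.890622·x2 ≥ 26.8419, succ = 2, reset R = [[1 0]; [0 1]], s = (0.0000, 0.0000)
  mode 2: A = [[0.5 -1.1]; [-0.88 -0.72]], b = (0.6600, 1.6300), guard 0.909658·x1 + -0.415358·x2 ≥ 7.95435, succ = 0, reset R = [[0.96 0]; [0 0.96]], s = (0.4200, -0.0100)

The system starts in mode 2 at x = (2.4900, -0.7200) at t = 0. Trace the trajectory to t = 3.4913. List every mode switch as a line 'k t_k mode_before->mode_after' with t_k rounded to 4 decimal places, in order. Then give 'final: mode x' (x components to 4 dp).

1 1.1657 2->0
2 2.4566 0->1
final: 1 19.8306 -17.0187

Mode 2: guard c·x = 7.9543 hit at Δt = 1.1657 (t = 1.1657), x⁻ = (7.6125, -2.4787) → reset → x⁺ = (7.7280, -2.3896), jump to mode 0
Mode 0: guard c·x = 24.6612 hit at Δt = 1.2909 (t = 2.4566), x⁻ = (22.6476, -9.7619) → reset → x⁺ = (19.0740, -8.4100), jump to mode 1
Mode 1: flow for 1.0347 to horizon, guard not reached → x = (19.8306, -17.0187)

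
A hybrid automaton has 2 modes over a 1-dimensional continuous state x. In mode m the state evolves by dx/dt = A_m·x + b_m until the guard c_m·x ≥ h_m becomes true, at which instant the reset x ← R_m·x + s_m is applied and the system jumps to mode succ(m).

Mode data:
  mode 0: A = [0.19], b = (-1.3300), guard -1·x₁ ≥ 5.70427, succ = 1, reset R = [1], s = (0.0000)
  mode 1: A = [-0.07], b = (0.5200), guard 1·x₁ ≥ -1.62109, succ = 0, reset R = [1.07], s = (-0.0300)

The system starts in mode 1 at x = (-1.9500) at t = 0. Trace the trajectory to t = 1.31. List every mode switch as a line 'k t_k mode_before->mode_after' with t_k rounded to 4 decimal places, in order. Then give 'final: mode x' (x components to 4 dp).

1 0.5100 1->0
final: 0 -3.2034

Mode 1: guard c·x = -1.6211 hit at Δt = 0.5100 (t = 0.5100), x⁻ = (-1.6211) → reset → x⁺ = (-1.7646), jump to mode 0
Mode 0: flow for 0.8000 to horizon, guard not reached → x = (-3.2034)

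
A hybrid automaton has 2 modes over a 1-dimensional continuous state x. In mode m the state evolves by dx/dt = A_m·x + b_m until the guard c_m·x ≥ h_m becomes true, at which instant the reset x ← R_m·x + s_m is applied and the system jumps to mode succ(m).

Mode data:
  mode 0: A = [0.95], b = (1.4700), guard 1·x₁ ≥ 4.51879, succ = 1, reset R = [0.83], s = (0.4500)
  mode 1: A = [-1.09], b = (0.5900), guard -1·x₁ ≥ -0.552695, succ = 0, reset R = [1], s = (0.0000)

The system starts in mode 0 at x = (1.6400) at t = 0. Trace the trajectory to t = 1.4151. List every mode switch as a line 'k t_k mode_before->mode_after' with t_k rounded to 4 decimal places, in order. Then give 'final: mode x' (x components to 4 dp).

1 0.6774 0->1
final: 1 2.1788

Mode 0: guard c·x = 4.5188 hit at Δt = 0.6774 (t = 0.6774), x⁻ = (4.5188) → reset → x⁺ = (4.2006), jump to mode 1
Mode 1: flow for 0.7377 to horizon, guard not reached → x = (2.1788)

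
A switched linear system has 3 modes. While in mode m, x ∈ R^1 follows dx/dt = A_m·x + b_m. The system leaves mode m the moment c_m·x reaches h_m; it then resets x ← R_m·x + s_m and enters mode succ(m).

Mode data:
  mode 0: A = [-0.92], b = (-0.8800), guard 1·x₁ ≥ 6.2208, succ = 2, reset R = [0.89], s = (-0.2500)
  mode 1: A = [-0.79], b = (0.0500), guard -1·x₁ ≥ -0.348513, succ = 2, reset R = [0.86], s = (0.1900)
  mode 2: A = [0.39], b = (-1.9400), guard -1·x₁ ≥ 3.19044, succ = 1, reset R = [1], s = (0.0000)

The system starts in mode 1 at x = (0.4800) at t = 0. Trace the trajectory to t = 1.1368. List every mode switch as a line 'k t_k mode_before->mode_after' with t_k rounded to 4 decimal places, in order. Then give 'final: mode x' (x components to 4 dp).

1 0.4799 1->2
final: 2 -0.8198

Mode 1: guard c·x = -0.3485 hit at Δt = 0.4799 (t = 0.4799), x⁻ = (0.3485) → reset → x⁺ = (0.4897), jump to mode 2
Mode 2: flow for 0.6569 to horizon, guard not reached → x = (-0.8198)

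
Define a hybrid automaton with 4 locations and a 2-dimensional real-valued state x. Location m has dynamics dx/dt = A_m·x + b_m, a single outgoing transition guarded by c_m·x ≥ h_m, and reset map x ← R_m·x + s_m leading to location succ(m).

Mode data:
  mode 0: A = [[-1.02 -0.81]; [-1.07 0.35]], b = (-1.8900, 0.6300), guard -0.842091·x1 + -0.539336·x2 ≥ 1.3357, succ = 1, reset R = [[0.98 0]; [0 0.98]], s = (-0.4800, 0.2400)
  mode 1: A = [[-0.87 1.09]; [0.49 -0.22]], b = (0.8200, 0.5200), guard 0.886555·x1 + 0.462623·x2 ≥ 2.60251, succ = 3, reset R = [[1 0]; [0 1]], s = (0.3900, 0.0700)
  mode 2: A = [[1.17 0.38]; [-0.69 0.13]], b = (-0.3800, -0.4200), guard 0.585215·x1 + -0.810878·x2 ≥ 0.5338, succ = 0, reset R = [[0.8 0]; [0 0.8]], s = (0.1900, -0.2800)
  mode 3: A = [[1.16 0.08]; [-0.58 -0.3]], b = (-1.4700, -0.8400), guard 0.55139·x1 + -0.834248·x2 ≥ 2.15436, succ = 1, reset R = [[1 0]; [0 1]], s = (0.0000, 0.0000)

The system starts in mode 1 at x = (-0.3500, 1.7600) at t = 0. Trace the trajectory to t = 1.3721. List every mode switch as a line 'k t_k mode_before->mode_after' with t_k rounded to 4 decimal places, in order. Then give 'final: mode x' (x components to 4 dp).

Mode 1: guard c·x = 2.6025 hit at Δt = 0.9589 (t = 0.9589), x⁻ = (1.7695, 2.2345) → reset → x⁺ = (2.1595, 2.3045), jump to mode 3
Mode 3: flow for 0.4132 to horizon, guard not reached → x = (2.7836, 1.1557)

1 0.9589 1->3
final: 3 2.7836 1.1557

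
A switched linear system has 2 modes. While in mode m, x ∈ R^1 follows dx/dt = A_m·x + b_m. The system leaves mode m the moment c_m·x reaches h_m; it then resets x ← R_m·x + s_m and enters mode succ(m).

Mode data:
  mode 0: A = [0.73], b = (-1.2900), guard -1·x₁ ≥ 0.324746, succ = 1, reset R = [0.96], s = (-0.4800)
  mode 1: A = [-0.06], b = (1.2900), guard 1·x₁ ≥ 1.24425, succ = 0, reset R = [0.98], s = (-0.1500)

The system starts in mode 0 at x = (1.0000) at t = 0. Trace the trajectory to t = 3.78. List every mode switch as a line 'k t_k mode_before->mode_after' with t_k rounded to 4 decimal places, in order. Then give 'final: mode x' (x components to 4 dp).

1 1.3742 0->1
2 2.9705 1->0
final: 0 0.5072

Mode 0: guard c·x = 0.3247 hit at Δt = 1.3742 (t = 1.3742), x⁻ = (-0.3247) → reset → x⁺ = (-0.7918), jump to mode 1
Mode 1: guard c·x = 1.2443 hit at Δt = 1.5963 (t = 2.9705), x⁻ = (1.2443) → reset → x⁺ = (1.0694), jump to mode 0
Mode 0: flow for 0.8095 to horizon, guard not reached → x = (0.5072)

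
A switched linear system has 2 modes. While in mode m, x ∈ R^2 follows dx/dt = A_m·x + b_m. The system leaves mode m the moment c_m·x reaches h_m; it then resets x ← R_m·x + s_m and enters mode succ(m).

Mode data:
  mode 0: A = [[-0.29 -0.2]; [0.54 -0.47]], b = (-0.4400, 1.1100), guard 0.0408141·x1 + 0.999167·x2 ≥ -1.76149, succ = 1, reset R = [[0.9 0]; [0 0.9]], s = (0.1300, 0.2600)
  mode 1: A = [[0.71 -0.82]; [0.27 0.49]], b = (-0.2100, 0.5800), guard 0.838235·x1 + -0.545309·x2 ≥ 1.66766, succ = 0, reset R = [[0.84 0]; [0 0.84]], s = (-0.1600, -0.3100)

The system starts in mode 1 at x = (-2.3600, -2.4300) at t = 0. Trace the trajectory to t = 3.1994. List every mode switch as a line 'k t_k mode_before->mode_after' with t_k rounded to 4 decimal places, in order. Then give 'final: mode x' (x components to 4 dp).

1 1.2477 1->0
2 2.3431 0->1
final: 1 0.3954 -1.3857

Mode 1: guard c·x = 1.6677 hit at Δt = 1.2477 (t = 1.2477), x⁻ = (-0.8664, -4.3900) → reset → x⁺ = (-0.8878, -3.9976), jump to mode 0
Mode 0: guard c·x = -1.7615 hit at Δt = 1.0954 (t = 2.3431), x⁻ = (-0.5468, -1.7406) → reset → x⁺ = (-0.3621, -1.3066), jump to mode 1
Mode 1: flow for 0.8563 to horizon, guard not reached → x = (0.3954, -1.3857)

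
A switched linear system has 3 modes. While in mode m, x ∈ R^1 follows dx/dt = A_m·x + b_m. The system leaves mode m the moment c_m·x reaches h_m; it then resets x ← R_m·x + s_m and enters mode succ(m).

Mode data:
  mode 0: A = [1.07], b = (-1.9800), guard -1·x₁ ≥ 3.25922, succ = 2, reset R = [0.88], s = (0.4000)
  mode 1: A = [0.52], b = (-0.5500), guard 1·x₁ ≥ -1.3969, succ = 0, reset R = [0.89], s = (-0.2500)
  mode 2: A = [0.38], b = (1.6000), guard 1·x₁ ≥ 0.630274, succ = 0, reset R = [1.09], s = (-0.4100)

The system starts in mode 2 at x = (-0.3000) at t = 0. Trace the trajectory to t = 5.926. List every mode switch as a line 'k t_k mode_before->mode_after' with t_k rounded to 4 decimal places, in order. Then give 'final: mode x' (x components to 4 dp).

Mode 2: guard c·x = 0.6303 hit at Δt = 0.5616 (t = 0.5616), x⁻ = (0.6303) → reset → x⁺ = (0.2770), jump to mode 0
Mode 0: guard c·x = 3.2592 hit at Δt = 1.1008 (t = 1.6624), x⁻ = (-3.2592) → reset → x⁺ = (-2.4681), jump to mode 2
Mode 2: guard c·x = 0.6303 hit at Δt = 2.6890 (t = 4.3514), x⁻ = (0.6303) → reset → x⁺ = (0.2770), jump to mode 0
Mode 0: guard c·x = 3.2592 hit at Δt = 1.1008 (t = 5.4522), x⁻ = (-3.2592) → reset → x⁺ = (-2.4681), jump to mode 2
Mode 2: flow for 0.4738 to horizon, guard not reached → x = (-2.1244)

1 0.5616 2->0
2 1.6624 0->2
3 4.3514 2->0
4 5.4522 0->2
final: 2 -2.1244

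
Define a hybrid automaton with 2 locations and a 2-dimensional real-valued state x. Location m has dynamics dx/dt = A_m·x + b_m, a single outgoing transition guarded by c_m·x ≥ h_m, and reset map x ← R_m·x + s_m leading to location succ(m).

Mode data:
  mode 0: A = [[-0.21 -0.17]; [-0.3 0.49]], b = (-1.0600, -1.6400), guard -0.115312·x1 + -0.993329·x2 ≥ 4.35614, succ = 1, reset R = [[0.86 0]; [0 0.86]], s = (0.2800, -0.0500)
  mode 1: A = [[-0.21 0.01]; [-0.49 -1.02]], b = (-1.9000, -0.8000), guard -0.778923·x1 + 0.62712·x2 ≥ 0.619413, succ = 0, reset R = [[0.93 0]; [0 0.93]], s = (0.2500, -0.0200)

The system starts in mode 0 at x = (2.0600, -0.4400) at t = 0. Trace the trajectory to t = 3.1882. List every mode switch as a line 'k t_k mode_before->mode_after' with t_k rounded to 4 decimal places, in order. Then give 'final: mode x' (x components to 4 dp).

1 1.2762 0->1
2 2.7738 1->0
final: 0 -1.5714 -1.9089

Mode 0: guard c·x = 4.3561 hit at Δt = 1.2762 (t = 1.2762), x⁻ = (0.8422, -4.4832) → reset → x⁺ = (1.0043, -3.9055), jump to mode 1
Mode 1: guard c·x = 0.6194 hit at Δt = 1.4976 (t = 2.7738), x⁻ = (-1.7376, -1.1705) → reset → x⁺ = (-1.3660, -1.1086), jump to mode 0
Mode 0: flow for 0.4144 to horizon, guard not reached → x = (-1.5714, -1.9089)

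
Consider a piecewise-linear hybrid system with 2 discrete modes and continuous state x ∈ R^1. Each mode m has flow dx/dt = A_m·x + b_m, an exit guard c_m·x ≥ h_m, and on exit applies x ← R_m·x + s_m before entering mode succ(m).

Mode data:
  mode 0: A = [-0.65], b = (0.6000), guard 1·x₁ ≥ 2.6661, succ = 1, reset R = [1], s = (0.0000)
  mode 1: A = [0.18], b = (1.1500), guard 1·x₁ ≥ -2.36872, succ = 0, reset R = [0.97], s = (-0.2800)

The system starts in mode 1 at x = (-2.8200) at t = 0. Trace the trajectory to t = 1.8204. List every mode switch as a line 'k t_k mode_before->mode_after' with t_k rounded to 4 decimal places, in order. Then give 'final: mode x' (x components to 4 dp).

Mode 1: guard c·x = -2.3687 hit at Δt = 0.6615 (t = 0.6615), x⁻ = (-2.3687) → reset → x⁺ = (-2.5777), jump to mode 0
Mode 0: flow for 1.1589 to horizon, guard not reached → x = (-0.7251)

1 0.6615 1->0
final: 0 -0.7251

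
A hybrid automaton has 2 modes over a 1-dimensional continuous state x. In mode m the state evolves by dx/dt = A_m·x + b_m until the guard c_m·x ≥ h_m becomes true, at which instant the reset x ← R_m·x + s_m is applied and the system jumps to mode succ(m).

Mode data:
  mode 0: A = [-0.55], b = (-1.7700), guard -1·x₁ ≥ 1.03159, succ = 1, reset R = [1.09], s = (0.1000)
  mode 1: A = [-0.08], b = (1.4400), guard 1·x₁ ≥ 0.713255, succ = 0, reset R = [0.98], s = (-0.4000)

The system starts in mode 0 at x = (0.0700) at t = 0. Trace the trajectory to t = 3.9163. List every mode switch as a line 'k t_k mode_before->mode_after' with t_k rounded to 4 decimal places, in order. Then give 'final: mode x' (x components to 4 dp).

Mode 0: guard c·x = 1.0316 hit at Δt = 0.7418 (t = 0.7418), x⁻ = (-1.0316) → reset → x⁺ = (-1.0244), jump to mode 1
Mode 1: guard c·x = 0.7133 hit at Δt = 1.1973 (t = 1.9391), x⁻ = (0.7133) → reset → x⁺ = (0.2990), jump to mode 0
Mode 0: guard c·x = 1.0316 hit at Δt = 0.8642 (t = 2.8033), x⁻ = (-1.0316) → reset → x⁺ = (-1.0244), jump to mode 1
Mode 1: flow for 1.1130 to horizon, guard not reached → x = (0.5963)

1 0.7418 0->1
2 1.9391 1->0
3 2.8033 0->1
final: 1 0.5963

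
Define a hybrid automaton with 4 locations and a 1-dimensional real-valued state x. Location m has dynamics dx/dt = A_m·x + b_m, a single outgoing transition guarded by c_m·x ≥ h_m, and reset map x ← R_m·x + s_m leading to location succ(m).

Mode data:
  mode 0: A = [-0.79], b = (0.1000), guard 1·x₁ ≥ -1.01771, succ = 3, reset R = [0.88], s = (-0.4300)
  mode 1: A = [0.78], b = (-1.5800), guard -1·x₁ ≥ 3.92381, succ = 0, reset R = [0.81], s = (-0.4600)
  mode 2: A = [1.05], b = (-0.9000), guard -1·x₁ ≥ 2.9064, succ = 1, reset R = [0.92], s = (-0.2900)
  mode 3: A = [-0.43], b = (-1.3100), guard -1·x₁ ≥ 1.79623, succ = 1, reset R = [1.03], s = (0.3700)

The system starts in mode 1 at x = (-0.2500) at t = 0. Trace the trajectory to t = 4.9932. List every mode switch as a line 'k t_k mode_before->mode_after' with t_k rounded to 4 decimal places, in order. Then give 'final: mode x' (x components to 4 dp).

Mode 1: guard c·x = 3.9238 hit at Δt = 1.2321 (t = 1.2321), x⁻ = (-3.9238) → reset → x⁺ = (-3.6383), jump to mode 0
Mode 0: guard c·x = -1.0177 hit at Δt = 1.5075 (t = 2.7396), x⁻ = (-1.0177) → reset → x⁺ = (-1.3256), jump to mode 3
Mode 3: guard c·x = 1.7962 hit at Δt = 0.7430 (t = 3.4826), x⁻ = (-1.7962) → reset → x⁺ = (-1.4801), jump to mode 1
Mode 1: guard c·x = 3.9238 hit at Δt = 0.6781 (t = 4.1607), x⁻ = (-3.9238) → reset → x⁺ = (-3.6383), jump to mode 0
Mode 0: flow for 0.8325 to horizon, guard not reached → x = (-1.8238)

1 1.2321 1->0
2 2.7396 0->3
3 3.4826 3->1
4 4.1607 1->0
final: 0 -1.8238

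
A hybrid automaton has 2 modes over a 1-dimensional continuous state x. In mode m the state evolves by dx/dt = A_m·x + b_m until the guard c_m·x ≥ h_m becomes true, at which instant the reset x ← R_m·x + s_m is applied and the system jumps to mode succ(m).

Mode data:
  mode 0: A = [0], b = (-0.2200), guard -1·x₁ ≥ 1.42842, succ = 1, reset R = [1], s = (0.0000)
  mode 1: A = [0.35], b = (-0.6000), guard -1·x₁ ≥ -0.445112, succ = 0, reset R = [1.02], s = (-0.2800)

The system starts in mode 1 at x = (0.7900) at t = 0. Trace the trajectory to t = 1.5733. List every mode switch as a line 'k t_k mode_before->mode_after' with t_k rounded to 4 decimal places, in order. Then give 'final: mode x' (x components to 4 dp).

Mode 1: guard c·x = -0.4451 hit at Δt = 0.9060 (t = 0.9060), x⁻ = (0.4451) → reset → x⁺ = (0.1740), jump to mode 0
Mode 0: flow for 0.6673 to horizon, guard not reached → x = (0.0272)

1 0.9060 1->0
final: 0 0.0272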